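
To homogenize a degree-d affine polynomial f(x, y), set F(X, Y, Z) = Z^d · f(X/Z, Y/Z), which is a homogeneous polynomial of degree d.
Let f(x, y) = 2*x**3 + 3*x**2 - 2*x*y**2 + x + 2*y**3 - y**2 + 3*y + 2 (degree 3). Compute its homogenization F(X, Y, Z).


F(X, Y, Z) = 2*X**3 + 3*X**2*Z - 2*X*Y**2 + X*Z**2 + 2*Y**3 - Y**2*Z + 3*Y*Z**2 + 2*Z**3

deg(f) = 3.
Substitute x = X/Z, y = Y/Z into f, then multiply by Z^3.
  monomial 2·x^3·y^0 ↦ 2·X^3·Y^0·Z^0.
  monomial 3·x^2·y^0 ↦ 3·X^2·Y^0·Z^1.
  monomial -2·x^1·y^2 ↦ -2·X^1·Y^2·Z^0.
  monomial 1·x^1·y^0 ↦ 1·X^1·Y^0·Z^2.
  monomial 2·x^0·y^3 ↦ 2·X^0·Y^3·Z^0.
  monomial -1·x^0·y^2 ↦ -1·X^0·Y^2·Z^1.
  monomial 3·x^0·y^1 ↦ 3·X^0·Y^1·Z^2.
  monomial 2·x^0·y^0 ↦ 2·X^0·Y^0·Z^3.
Collecting: F(X, Y, Z) = 2*X**3 + 3*X**2*Z - 2*X*Y**2 + X*Z**2 + 2*Y**3 - Y**2*Z + 3*Y*Z**2 + 2*Z**3.


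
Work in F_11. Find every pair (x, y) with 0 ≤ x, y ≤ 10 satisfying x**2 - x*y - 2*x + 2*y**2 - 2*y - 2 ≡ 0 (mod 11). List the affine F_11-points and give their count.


Affine F_11-points: {(0, 4), (0, 8), (1, 9), (5, 10), (6, 0), (6, 4), (7, 0), (7, 10), (10, 8), (10, 9)}; count = 10.

For each of the 121 pairs (x, y) ∈ F_11², evaluate f(x, y) mod 11. Record the zeros.
  x = 0: [0↦9, 1↦9, 2↦2, 3↦10, 4↦0, 5↦5, 6↦3, 7↦5, 8↦0, 9↦10, 10↦2]  zeros at y ∈ {4, 8}
  x = 1: [0↦8, 1↦7, 2↦10, 3↦6, 4↦6, 5↦10, 6↦7, 7↦8, 8↦2, 9↦0, 10↦2]  zeros at y ∈ {9}
  x = 2: [0↦9, 1↦7, 2↦9, 3↦4, 4↦3, 5↦6, 6↦2, 7↦2, 8↦6, 9↦3, 10↦4]  zeros at y ∈ ∅
  x = 3: [0↦1, 1↦9, 2↦10, 3↦4, 4↦2, 5↦4, 6↦10, 7↦9, 8↦1, 9↦8, 10↦8]  zeros at y ∈ ∅
  x = 4: [0↦6, 1↦2, 2↦2, 3↦6, 4↦3, 5↦4, 6↦9, 7↦7, 8↦9, 9↦4, 10↦3]  zeros at y ∈ ∅
  x = 5: [0↦2, 1↦8, 2↦7, 3↦10, 4↦6, 5↦6, 6↦10, 7↦7, 8↦8, 9↦2, 10↦0]  zeros at y ∈ {10}
  x = 6: [0↦0, 1↦5, 2↦3, 3↦5, 4↦0, 5↦10, 6↦2, 7↦9, 8↦9, 9↦2, 10↦10]  zeros at y ∈ {0, 4}
  x = 7: [0↦0, 1↦4, 2↦1, 3↦2, 4↦7, 5↦5, 6↦7, 7↦2, 8↦1, 9↦4, 10↦0]  zeros at y ∈ {0, 10}
  x = 8: [0↦2, 1↦5, 2↦1, 3↦1, 4↦5, 5↦2, 6↦3, 7↦8, 8↦6, 9↦8, 10↦3]  zeros at y ∈ ∅
  x = 9: [0↦6, 1↦8, 2↦3, 3↦2, 4↦5, 5↦1, 6↦1, 7↦5, 8↦2, 9↦3, 10↦8]  zeros at y ∈ ∅
  x = 10: [0↦1, 1↦2, 2↦7, 3↦5, 4↦7, 5↦2, 6↦1, 7↦4, 8↦0, 9↦0, 10↦4]  zeros at y ∈ {8, 9}
Collecting zeros: affine points = {(0, 4), (0, 8), (1, 9), (5, 10), (6, 0), (6, 4), (7, 0), (7, 10), (10, 8), (10, 9)}.
Total count |C(F_11)_aff| = 10.


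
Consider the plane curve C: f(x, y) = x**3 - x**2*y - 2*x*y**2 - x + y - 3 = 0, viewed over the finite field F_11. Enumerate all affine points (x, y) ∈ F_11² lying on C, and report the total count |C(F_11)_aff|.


Affine F_11-points: {(0, 3), (1, 2), (1, 9), (4, 7), (4, 9), (5, 5), (5, 8)}; count = 7.

For each of the 121 pairs (x, y) ∈ F_11², evaluate f(x, y) mod 11. Record the zeros.
  x = 0: [0↦8, 1↦9, 2↦10, 3↦0, 4↦1, 5↦2, 6↦3, 7↦4, 8↦5, 9↦6, 10↦7]  zeros at y ∈ {3}
  x = 1: [0↦8, 1↦6, 2↦0, 3↦1, 4↦9, 5↦2, 6↦2, 7↦9, 8↦1, 9↦0, 10↦6]  zeros at y ∈ {2, 9}
  x = 2: [0↦3, 1↦7, 2↦3, 3↦2, 4↦4, 5↦9, 6↦6, 7↦6, 8↦9, 9↦4, 10↦2]  zeros at y ∈ ∅
  x = 3: [0↦10, 1↦7, 2↦3, 3↦9, 4↦3, 5↦7, 6↦10, 7↦1, 8↦2, 9↦2, 10↦1]  zeros at y ∈ ∅
  x = 4: [0↦2, 1↦1, 2↦6, 3↦6, 4↦1, 5↦2, 6↦9, 7↦0, 8↦8, 9↦0, 10↦9]  zeros at y ∈ {7, 9}
  x = 5: [0↦7, 1↦6, 2↦7, 3↦10, 4↦4, 5↦0, 6↦9, 7↦9, 8↦0, 9↦4, 10↦10]  zeros at y ∈ {5, 8}
  x = 6: [0↦9, 1↦6, 2↦1, 3↦5, 4↦7, 5↦7, 6↦5, 7↦1, 8↦6, 9↦9, 10↦10]  zeros at y ∈ ∅
  x = 7: [0↦3, 1↦7, 2↦5, 3↦8, 4↦5, 5↦7, 6↦3, 7↦4, 8↦10, 9↦10, 10↦4]  zeros at y ∈ ∅
  x = 8: [0↦6, 1↦4, 2↦3, 3↦3, 4↦4, 5↦6, 6↦9, 7↦2, 8↦7, 9↦2, 10↦9]  zeros at y ∈ ∅
  x = 9: [0↦2, 1↦3, 2↦1, 3↦7, 4↦10, 5↦10, 6↦7, 7↦1, 8↦3, 9↦2, 10↦9]  zeros at y ∈ ∅
  x = 10: [0↦8, 1↦10, 2↦5, 3↦4, 4↦7, 5↦3, 6↦3, 7↦7, 8↦4, 9↦5, 10↦10]  zeros at y ∈ ∅
Collecting zeros: affine points = {(0, 3), (1, 2), (1, 9), (4, 7), (4, 9), (5, 5), (5, 8)}.
Total count |C(F_11)_aff| = 7.


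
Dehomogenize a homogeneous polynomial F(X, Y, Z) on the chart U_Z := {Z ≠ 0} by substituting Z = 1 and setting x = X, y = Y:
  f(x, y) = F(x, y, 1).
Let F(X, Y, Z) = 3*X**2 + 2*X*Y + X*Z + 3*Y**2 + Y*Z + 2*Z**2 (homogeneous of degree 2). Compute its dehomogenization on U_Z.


f(x, y) = 3*x**2 + 2*x*y + x + 3*y**2 + y + 2

On U_Z we set Z = 1. Each monomial c·X^i·Y^j·Z^k in F becomes c·x^i·y^j·1^k = c·x^i·y^j.
Substituting Z = 1: F(X, Y, 1) = 3*x**2 + 2*x*y + x + 3*y**2 + y + 2.
Note: deg(f) ≤ deg(F) = 2; strict inequality happens when F is divisible by Z (lost terms).


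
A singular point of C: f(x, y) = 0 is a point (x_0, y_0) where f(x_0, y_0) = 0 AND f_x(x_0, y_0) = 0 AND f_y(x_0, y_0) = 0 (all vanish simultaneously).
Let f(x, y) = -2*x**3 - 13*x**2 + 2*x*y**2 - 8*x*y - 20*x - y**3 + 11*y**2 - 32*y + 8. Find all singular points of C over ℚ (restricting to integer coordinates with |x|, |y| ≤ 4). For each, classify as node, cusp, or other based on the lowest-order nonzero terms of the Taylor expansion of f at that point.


Singular points: {(-2, 2)}; classification: node.

Compute partial derivatives:
  f_x = -6*x**2 - 26*x + 2*y**2 - 8*y - 20.
  f_y = 4*x*y - 8*x - 3*y**2 + 22*y - 32.
Scan x_0 ∈ {−4, ..., 4}. For each x_0, f_y(x_0, y) is a polynomial in y; find its integer roots y ∈ {−4, ..., 4}, then test f_x and f at those candidates.
  x = -4: f_y(-4, y) = -3*y**2 + 6*y; vanishes at y ∈ {0, 2}. (-4, 0): f_x = -12 ≠ 0; (-4, 2): f_x = -20 ≠ 0.
  x = -3: f_y(-3, y) = -3*y**2 + 10*y - 8; vanishes at y ∈ {2}. (-3, 2): f_x = -4 ≠ 0.
  x = -2: f_y(-2, y) = -3*y**2 + 14*y - 16; vanishes at y ∈ {2}. (-2, 2): f_x = 0, f = 0 — SINGULAR.
  x = -1: f_y(-1, y) = -3*y**2 + 18*y - 24; vanishes at y ∈ {2, 4}. (-1, 2): f_x = -8 ≠ 0; (-1, 4): f_x = 0 but f = 1 ≠ 0.
  x = 0: f_y(0, y) = -3*y**2 + 22*y - 32; vanishes at y ∈ {2}. (0, 2): f_x = -28 ≠ 0.
  x = 1: f_y(1, y) = -3*y**2 + 26*y - 40; vanishes at y ∈ {2}. (1, 2): f_x = -60 ≠ 0.
  x = 2: f_y(2, y) = -3*y**2 + 30*y - 48; vanishes at y ∈ {2}. (2, 2): f_x = -104 ≠ 0.
  x = 3: f_y(3, y) = -3*y**2 + 34*y - 56; vanishes at y ∈ {2}. (3, 2): f_x = -160 ≠ 0.
  x = 4: f_y(4, y) = -3*y**2 + 38*y - 64; vanishes at y ∈ {2}. (4, 2): f_x = -228 ≠ 0.
Only singular point on the grid: (-2, 2).
Classify: substitute x = -2 + u, y = 2 + v and expand: f = -2*u**3 - u**2 + 2*u*v**2 - v**3 + v**2.
No constant or linear terms (consistent with a singular point). Quadratic part: -u**2 + v**2. Cubic part: -2*u**3 + 2*u*v**2 - v**3.
The quadratic part v**2 - u**2 = (v − u)(v + u) splits into two distinct linear factors, so there are two distinct tangent lines y − 2 = ±(x − -2) — this is a node (ordinary double point).
Classification: node.


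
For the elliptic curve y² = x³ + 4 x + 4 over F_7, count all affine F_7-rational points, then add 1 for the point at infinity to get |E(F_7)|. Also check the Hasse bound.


Affine points = {(0, 2), (0, 5), (1, 3), (1, 4), (3, 1), (3, 6), (4, 0), (5, 3), (5, 4)}; affine count = 9; |E(F_7)| = 10.

Discriminant check: Δ ∝ 4a³ + 27b² = 4·4³ + 27·4² = 4·64 + 27·16 ≡ 2 (mod 7). Nonzero ⇒ E is nonsingular.
For each x ∈ F_7, compute rhs = x³ + 4·x + 4 mod 7, then count y ∈ F_7 with y² ≡ rhs.
  x = 0: rhs = 4, matching y values: 2, 5 (2 points).
  x = 1: rhs = 2, matching y values: 3, 4 (2 points).
  x = 2: rhs = 6, matching y values: none (0 points).
  x = 3: rhs = 1, matching y values: 1, 6 (2 points).
  x = 4: rhs = 0, matching y values: 0 (1 points).
  x = 5: rhs = 2, matching y values: 3, 4 (2 points).
  x = 6: rhs = 6, matching y values: none (0 points).
Total affine count: 9.
Full point count |E(F_7)| = 9 + 1 = 10.
Hasse bound: |10 − (7+1)| = |2| = 2 ≤ 2√7 ≈ 5.2915 ✓.


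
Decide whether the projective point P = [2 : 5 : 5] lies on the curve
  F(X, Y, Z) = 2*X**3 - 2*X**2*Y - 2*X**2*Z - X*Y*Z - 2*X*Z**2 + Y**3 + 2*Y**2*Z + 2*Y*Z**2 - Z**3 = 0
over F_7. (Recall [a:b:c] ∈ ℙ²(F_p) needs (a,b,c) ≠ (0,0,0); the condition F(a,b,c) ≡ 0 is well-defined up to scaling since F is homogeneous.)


F(2,5,5) ≡ 6 (mod 7); P is NOT on the curve.

Evaluate F(2, 5, 5) term-by-term (mod 7).
  2*X**3 ↦ 2·8·1·1 = 16
  -2*X**2*Y ↦ -2·4·5·1 = -40
  -2*X**2*Z ↦ -2·4·1·5 = -40
  -X*Y*Z ↦ -1·2·5·5 = -50
  -2*X*Z**2 ↦ -2·2·1·25 = -100
  Y**3 ↦ 1·1·125·1 = 125
  2*Y**2*Z ↦ 2·1·25·5 = 250
  2*Y*Z**2 ↦ 2·1·5·25 = 250
  -Z**3 ↦ -1·1·1·125 = -125
Sum: F(2, 5, 5) = (16) + (-40) + (-40) + (-50) + (-100) + (125) + (250) + (250) + (-125) = 286.
Reducing mod 7: 286 ≡ 6 (mod 7).
Since F(a, b, c) ≡ 6 ≠ 0 (mod 7), P does NOT lie on the curve.


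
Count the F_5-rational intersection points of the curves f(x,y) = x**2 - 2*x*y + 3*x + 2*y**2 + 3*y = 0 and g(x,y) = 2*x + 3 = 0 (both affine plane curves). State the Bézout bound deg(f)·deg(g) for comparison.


Common zeros: {(1, 3), (1, 4)}; count = 2; Bézout bound = 2.

deg(f) = 2, deg(g) = 1, so Bézout bound = 2.
Scan x ∈ F_5. For each x, list the y ∈ F_5 with f(x, y) ≡ 0 and those with g(x, y) ≡ 0 (mod 5); the common zeros in that column are the intersection.
  x = 0: f ≡ 0 at y ∈ {0, 1}; g ≡ 0 at y ∈ ∅; common: ∅.
  x = 1: f ≡ 0 at y ∈ {3, 4}; g ≡ 0 at y ∈ {0, 1, 2, 3, 4}; common: {3, 4}.
  x = 2: f ≡ 0 at y ∈ {0, 3}; g ≡ 0 at y ∈ ∅; common: ∅.
  x = 3: f ≡ 0 at y ∈ {2}; g ≡ 0 at y ∈ ∅; common: ∅.
  x = 4: f ≡ 0 at y ∈ {1, 4}; g ≡ 0 at y ∈ ∅; common: ∅.
Collecting: common zeros = {(1, 3), (1, 4)}, so the count is 2.
Comparison with the Bézout bound: 2 ≤ 2 = deg(f)·deg(g), as expected for curves with no common component (the bound is attained).


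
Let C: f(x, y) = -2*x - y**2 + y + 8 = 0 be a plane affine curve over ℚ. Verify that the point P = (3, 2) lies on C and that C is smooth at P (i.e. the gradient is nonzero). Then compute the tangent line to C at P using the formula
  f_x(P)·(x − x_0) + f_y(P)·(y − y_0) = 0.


Tangent line at P: -2*x - 3*y + 12 = 0.

Step 1: f(3, 2) = 0, so P lies on C.
Step 2: partial derivatives
  f_x(x, y) = -2, f_y(x, y) = 1 - 2*y.
  f_x(P) = -2, f_y(P) = -3 (gradient nonzero, so P is smooth).
Step 3: tangent line at P: -2·(x − 3) + -3·(y − 2) = 0.
Expanding: -2*x - 3*y + 12 = 0.


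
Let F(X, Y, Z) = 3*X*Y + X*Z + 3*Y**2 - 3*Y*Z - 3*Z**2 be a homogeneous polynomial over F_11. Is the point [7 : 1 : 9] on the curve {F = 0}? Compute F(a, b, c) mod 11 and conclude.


F(7,1,9) ≡ 4 (mod 11); P is NOT on the curve.

Evaluate F(7, 1, 9) term-by-term (mod 11).
  3*X*Y ↦ 3·7·1·1 = 21
  X*Z ↦ 1·7·1·9 = 63
  3*Y**2 ↦ 3·1·1·1 = 3
  -3*Y*Z ↦ -3·1·1·9 = -27
  -3*Z**2 ↦ -3·1·1·81 = -243
Sum: F(7, 1, 9) = (21) + (63) + (3) + (-27) + (-243) = -183.
Reducing mod 11: -183 ≡ 4 (mod 11).
Since F(a, b, c) ≡ 4 ≠ 0 (mod 11), P does NOT lie on the curve.


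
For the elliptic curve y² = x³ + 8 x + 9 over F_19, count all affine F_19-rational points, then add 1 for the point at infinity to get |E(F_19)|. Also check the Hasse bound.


Affine points = {(0, 3), (0, 16), (6, 8), (6, 11), (7, 3), (7, 16), (10, 5), (10, 14), (12, 3), (12, 16), (13, 7), (13, 12), (17, 2), (17, 17), (18, 0)}; affine count = 15; |E(F_19)| = 16.

Discriminant check: Δ ∝ 4a³ + 27b² = 4·8³ + 27·9² = 4·512 + 27·81 ≡ 17 (mod 19). Nonzero ⇒ E is nonsingular.
For each x ∈ F_19, compute rhs = x³ + 8·x + 9 mod 19, then count y ∈ F_19 with y² ≡ rhs.
  x = 0: rhs = 9, matching y values: 3, 16 (2 points).
  x = 1: rhs = 18, matching y values: none (0 points).
  x = 2: rhs = 14, matching y values: none (0 points).
  x = 3: rhs = 3, matching y values: none (0 points).
  x = 4: rhs = 10, matching y values: none (0 points).
  x = 5: rhs = 3, matching y values: none (0 points).
  x = 6: rhs = 7, matching y values: 8, 11 (2 points).
  x = 7: rhs = 9, matching y values: 3, 16 (2 points).
  x = 8: rhs = 15, matching y values: none (0 points).
  x = 9: rhs = 12, matching y values: none (0 points).
  x = 10: rhs = 6, matching y values: 5, 14 (2 points).
  x = 11: rhs = 3, matching y values: none (0 points).
  x = 12: rhs = 9, matching y values: 3, 16 (2 points).
  x = 13: rhs = 11, matching y values: 7, 12 (2 points).
  x = 14: rhs = 15, matching y values: none (0 points).
  x = 15: rhs = 8, matching y values: none (0 points).
  x = 16: rhs = 15, matching y values: none (0 points).
  x = 17: rhs = 4, matching y values: 2, 17 (2 points).
  x = 18: rhs = 0, matching y values: 0 (1 points).
Total affine count: 15.
Full point count |E(F_19)| = 15 + 1 = 16.
Hasse bound: |16 − (19+1)| = |-4| = 4 ≤ 2√19 ≈ 8.7178 ✓.


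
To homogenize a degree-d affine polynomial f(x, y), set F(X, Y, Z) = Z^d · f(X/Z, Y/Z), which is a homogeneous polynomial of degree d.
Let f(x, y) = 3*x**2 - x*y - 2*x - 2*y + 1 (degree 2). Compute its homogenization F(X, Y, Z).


F(X, Y, Z) = 3*X**2 - X*Y - 2*X*Z - 2*Y*Z + Z**2

deg(f) = 2.
Substitute x = X/Z, y = Y/Z into f, then multiply by Z^2.
  monomial 3·x^2·y^0 ↦ 3·X^2·Y^0·Z^0.
  monomial -1·x^1·y^1 ↦ -1·X^1·Y^1·Z^0.
  monomial -2·x^1·y^0 ↦ -2·X^1·Y^0·Z^1.
  monomial -2·x^0·y^1 ↦ -2·X^0·Y^1·Z^1.
  monomial 1·x^0·y^0 ↦ 1·X^0·Y^0·Z^2.
Collecting: F(X, Y, Z) = 3*X**2 - X*Y - 2*X*Z - 2*Y*Z + Z**2.


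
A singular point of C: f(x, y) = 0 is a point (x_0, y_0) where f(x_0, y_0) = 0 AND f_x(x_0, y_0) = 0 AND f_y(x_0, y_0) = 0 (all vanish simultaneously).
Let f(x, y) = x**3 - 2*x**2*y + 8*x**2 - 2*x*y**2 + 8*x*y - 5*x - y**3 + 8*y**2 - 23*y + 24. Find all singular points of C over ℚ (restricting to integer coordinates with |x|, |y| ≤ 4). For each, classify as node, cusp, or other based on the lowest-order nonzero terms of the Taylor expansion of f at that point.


Singular points: {(-1, 3)}; classification: node.

Compute partial derivatives:
  f_x = 3*x**2 - 4*x*y + 16*x - 2*y**2 + 8*y - 5.
  f_y = -2*x**2 - 4*x*y + 8*x - 3*y**2 + 16*y - 23.
Scan x_0 ∈ {−4, ..., 4}. For each x_0, f_y(x_0, y) is a polynomial in y; find its integer roots y ∈ {−4, ..., 4}, then test f_x and f at those candidates.
  x = -4: f_y(-4, y) = -3*y**2 + 32*y - 87; no integer root y with |y| ≤ 4.
  x = -3: f_y(-3, y) = -3*y**2 + 28*y - 65; no integer root y with |y| ≤ 4.
  x = -2: f_y(-2, y) = -3*y**2 + 24*y - 47; no integer root y with |y| ≤ 4.
  x = -1: f_y(-1, y) = -3*y**2 + 20*y - 33; vanishes at y ∈ {3}. (-1, 3): f_x = 0, f = 0 — SINGULAR.
  x = 0: f_y(0, y) = -3*y**2 + 16*y - 23; no integer root y with |y| ≤ 4.
  x = 1: f_y(1, y) = -3*y**2 + 12*y - 17; no integer root y with |y| ≤ 4.
  x = 2: f_y(2, y) = -3*y**2 + 8*y - 15; no integer root y with |y| ≤ 4.
  x = 3: f_y(3, y) = -3*y**2 + 4*y - 17; no integer root y with |y| ≤ 4.
  x = 4: f_y(4, y) = -3*y**2 - 23; no integer root y with |y| ≤ 4.
Only singular point on the grid: (-1, 3).
Classify: substitute x = -1 + u, y = 3 + v and expand: f = u**3 - 2*u**2*v - u**2 - 2*u*v**2 - v**3 + v**2.
No constant or linear terms (consistent with a singular point). Quadratic part: -u**2 + v**2. Cubic part: u**3 - 2*u**2*v - 2*u*v**2 - v**3.
The quadratic part v**2 - u**2 = (v − u)(v + u) splits into two distinct linear factors, so there are two distinct tangent lines y − 3 = ±(x − -1) — this is a node (ordinary double point).
Classification: node.


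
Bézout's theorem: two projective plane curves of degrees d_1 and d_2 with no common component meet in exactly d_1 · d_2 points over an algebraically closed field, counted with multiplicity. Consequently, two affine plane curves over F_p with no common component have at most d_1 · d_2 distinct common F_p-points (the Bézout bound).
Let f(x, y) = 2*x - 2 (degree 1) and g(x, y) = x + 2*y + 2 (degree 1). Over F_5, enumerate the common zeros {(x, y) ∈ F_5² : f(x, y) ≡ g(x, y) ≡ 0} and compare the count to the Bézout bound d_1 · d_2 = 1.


Common zeros: {(1, 1)}; count = 1; Bézout bound = 1.

deg(f) = 1, deg(g) = 1, so Bézout bound = 1.
Scan x ∈ F_5. For each x, list the y ∈ F_5 with f(x, y) ≡ 0 and those with g(x, y) ≡ 0 (mod 5); the common zeros in that column are the intersection.
  x = 0: f ≡ 0 at y ∈ ∅; g ≡ 0 at y ∈ {4}; common: ∅.
  x = 1: f ≡ 0 at y ∈ {0, 1, 2, 3, 4}; g ≡ 0 at y ∈ {1}; common: {1}.
  x = 2: f ≡ 0 at y ∈ ∅; g ≡ 0 at y ∈ {3}; common: ∅.
  x = 3: f ≡ 0 at y ∈ ∅; g ≡ 0 at y ∈ {0}; common: ∅.
  x = 4: f ≡ 0 at y ∈ ∅; g ≡ 0 at y ∈ {2}; common: ∅.
Collecting: common zeros = {(1, 1)}, so the count is 1.
Comparison with the Bézout bound: 1 ≤ 1 = deg(f)·deg(g), as expected for curves with no common component (the bound is attained).


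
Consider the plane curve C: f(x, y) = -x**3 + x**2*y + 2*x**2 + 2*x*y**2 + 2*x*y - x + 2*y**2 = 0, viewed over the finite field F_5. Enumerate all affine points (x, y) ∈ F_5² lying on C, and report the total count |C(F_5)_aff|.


Affine F_5-points: {(0, 0), (1, 0), (1, 3), (3, 2), (3, 3), (4, 4)}; count = 6.

For each of the 25 pairs (x, y) ∈ F_5², evaluate f(x, y) mod 5. Record the zeros.
  x = 0: [0↦0, 1↦2, 2↦3, 3↦3, 4↦2]  zeros at y ∈ {0}
  x = 1: [0↦0, 1↦2, 2↦2, 3↦0, 4↦1]  zeros at y ∈ {0, 3}
  x = 2: [0↦3, 1↦2, 2↦3, 3↦1, 4↦1]  zeros at y ∈ ∅
  x = 3: [0↦3, 1↦1, 2↦0, 3↦0, 4↦1]  zeros at y ∈ {2, 3}
  x = 4: [0↦4, 1↦3, 2↦2, 3↦1, 4↦0]  zeros at y ∈ {4}
Collecting zeros: affine points = {(0, 0), (1, 0), (1, 3), (3, 2), (3, 3), (4, 4)}.
Total count |C(F_5)_aff| = 6.


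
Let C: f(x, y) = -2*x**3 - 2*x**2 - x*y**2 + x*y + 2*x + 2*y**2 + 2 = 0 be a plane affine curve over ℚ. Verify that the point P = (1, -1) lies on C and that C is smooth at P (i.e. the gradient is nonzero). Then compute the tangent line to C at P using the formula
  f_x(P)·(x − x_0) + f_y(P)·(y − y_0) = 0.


Tangent line at P: -10*x - y + 9 = 0.

Step 1: f(1, -1) = 0, so P lies on C.
Step 2: partial derivatives
  f_x(x, y) = -6*x**2 - 4*x - y**2 + y + 2, f_y(x, y) = -2*x*y + x + 4*y.
  f_x(P) = -10, f_y(P) = -1 (gradient nonzero, so P is smooth).
Step 3: tangent line at P: -10·(x − 1) + -1·(y − -1) = 0.
Expanding: -10*x - y + 9 = 0.


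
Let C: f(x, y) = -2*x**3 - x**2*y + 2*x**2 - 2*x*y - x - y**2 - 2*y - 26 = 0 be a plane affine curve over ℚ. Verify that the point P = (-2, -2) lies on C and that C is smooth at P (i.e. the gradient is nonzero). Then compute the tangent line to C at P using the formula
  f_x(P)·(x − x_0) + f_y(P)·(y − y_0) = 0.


Tangent line at P: -37*x + 2*y - 70 = 0.

Step 1: f(-2, -2) = 0, so P lies on C.
Step 2: partial derivatives
  f_x(x, y) = -6*x**2 - 2*x*y + 4*x - 2*y - 1, f_y(x, y) = -x**2 - 2*x - 2*y - 2.
  f_x(P) = -37, f_y(P) = 2 (gradient nonzero, so P is smooth).
Step 3: tangent line at P: -37·(x − -2) + 2·(y − -2) = 0.
Expanding: -37*x + 2*y - 70 = 0.


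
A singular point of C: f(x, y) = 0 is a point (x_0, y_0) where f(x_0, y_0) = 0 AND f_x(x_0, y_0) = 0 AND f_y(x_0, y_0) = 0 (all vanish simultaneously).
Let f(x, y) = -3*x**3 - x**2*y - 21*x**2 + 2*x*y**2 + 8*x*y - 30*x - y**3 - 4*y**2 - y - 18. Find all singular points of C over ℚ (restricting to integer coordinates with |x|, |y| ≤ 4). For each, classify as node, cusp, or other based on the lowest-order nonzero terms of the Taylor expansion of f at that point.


Singular points: {(-2, -3)}; classification: cusp.

Compute partial derivatives:
  f_x = -9*x**2 - 2*x*y - 42*x + 2*y**2 + 8*y - 30.
  f_y = -x**2 + 4*x*y + 8*x - 3*y**2 - 8*y - 1.
Scan x_0 ∈ {−4, ..., 4}. For each x_0, f_y(x_0, y) is a polynomial in y; find its integer roots y ∈ {−4, ..., 4}, then test f_x and f at those candidates.
  x = -4: f_y(-4, y) = -3*y**2 - 24*y - 49; no integer root y with |y| ≤ 4.
  x = -3: f_y(-3, y) = -3*y**2 - 20*y - 34; no integer root y with |y| ≤ 4.
  x = -2: f_y(-2, y) = -3*y**2 - 16*y - 21; vanishes at y ∈ {-3}. (-2, -3): f_x = 0, f = 0 — SINGULAR.
  x = -1: f_y(-1, y) = -3*y**2 - 12*y - 10; no integer root y with |y| ≤ 4.
  x = 0: f_y(0, y) = -3*y**2 - 8*y - 1; no integer root y with |y| ≤ 4.
  x = 1: f_y(1, y) = -3*y**2 - 4*y + 6; no integer root y with |y| ≤ 4.
  x = 2: f_y(2, y) = 11 - 3*y**2; no integer root y with |y| ≤ 4.
  x = 3: f_y(3, y) = -3*y**2 + 4*y + 14; no integer root y with |y| ≤ 4.
  x = 4: f_y(4, y) = -3*y**2 + 8*y + 15; no integer root y with |y| ≤ 4.
Only singular point on the grid: (-2, -3).
Classify: substitute x = -2 + u, y = -3 + v and expand: f = -3*u**3 - u**2*v + 2*u*v**2 - v**3 + v**2.
No constant or linear terms (consistent with a singular point). Quadratic part: v**2. Cubic part: -3*u**3 - u**2*v + 2*u*v**2 - v**3.
The quadratic part v**2 is a perfect square, so there is a single (double) tangent line v = 0, i.e. y = -3. Restricting the cubic part to that line (v = 0) leaves -3*u**3 ≠ 0, so f is not divisible by v and the branch is v² ≈ 3*u**3 to lowest order — this is a cusp.
Classification: cusp.


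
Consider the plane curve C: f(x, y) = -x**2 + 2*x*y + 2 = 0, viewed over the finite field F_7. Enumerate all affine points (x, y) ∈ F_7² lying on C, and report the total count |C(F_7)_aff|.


Affine F_7-points: {(1, 3), (2, 4), (3, 0), (4, 0), (5, 3), (6, 4)}; count = 6.

For each of the 49 pairs (x, y) ∈ F_7², evaluate f(x, y) mod 7. Record the zeros.
  x = 0: [0↦2, 1↦2, 2↦2, 3↦2, 4↦2, 5↦2, 6↦2]  zeros at y ∈ ∅
  x = 1: [0↦1, 1↦3, 2↦5, 3↦0, 4↦2, 5↦4, 6↦6]  zeros at y ∈ {3}
  x = 2: [0↦5, 1↦2, 2↦6, 3↦3, 4↦0, 5↦4, 6↦1]  zeros at y ∈ {4}
  x = 3: [0↦0, 1↦6, 2↦5, 3↦4, 4↦3, 5↦2, 6↦1]  zeros at y ∈ {0}
  x = 4: [0↦0, 1↦1, 2↦2, 3↦3, 4↦4, 5↦5, 6↦6]  zeros at y ∈ {0}
  x = 5: [0↦5, 1↦1, 2↦4, 3↦0, 4↦3, 5↦6, 6↦2]  zeros at y ∈ {3}
  x = 6: [0↦1, 1↦6, 2↦4, 3↦2, 4↦0, 5↦5, 6↦3]  zeros at y ∈ {4}
Collecting zeros: affine points = {(1, 3), (2, 4), (3, 0), (4, 0), (5, 3), (6, 4)}.
Total count |C(F_7)_aff| = 6.


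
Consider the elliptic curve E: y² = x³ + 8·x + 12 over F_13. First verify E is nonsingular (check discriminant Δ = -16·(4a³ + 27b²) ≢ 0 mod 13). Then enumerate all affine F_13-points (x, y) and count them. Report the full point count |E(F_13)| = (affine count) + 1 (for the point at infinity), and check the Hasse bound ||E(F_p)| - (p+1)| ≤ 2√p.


Affine points = {(0, 5), (0, 8), (2, 6), (2, 7), (4, 2), (4, 11), (6, 4), (6, 9), (8, 4), (8, 9), (10, 0), (11, 1), (11, 12), (12, 4), (12, 9)}; affine count = 15; |E(F_13)| = 16.

Discriminant check: Δ ∝ 4a³ + 27b² = 4·8³ + 27·12² = 4·512 + 27·144 ≡ 8 (mod 13). Nonzero ⇒ E is nonsingular.
For each x ∈ F_13, compute rhs = x³ + 8·x + 12 mod 13, then count y ∈ F_13 with y² ≡ rhs.
  x = 0: rhs = 12, matching y values: 5, 8 (2 points).
  x = 1: rhs = 8, matching y values: none (0 points).
  x = 2: rhs = 10, matching y values: 6, 7 (2 points).
  x = 3: rhs = 11, matching y values: none (0 points).
  x = 4: rhs = 4, matching y values: 2, 11 (2 points).
  x = 5: rhs = 8, matching y values: none (0 points).
  x = 6: rhs = 3, matching y values: 4, 9 (2 points).
  x = 7: rhs = 8, matching y values: none (0 points).
  x = 8: rhs = 3, matching y values: 4, 9 (2 points).
  x = 9: rhs = 7, matching y values: none (0 points).
  x = 10: rhs = 0, matching y values: 0 (1 points).
  x = 11: rhs = 1, matching y values: 1, 12 (2 points).
  x = 12: rhs = 3, matching y values: 4, 9 (2 points).
Total affine count: 15.
Full point count |E(F_13)| = 15 + 1 = 16.
Hasse bound: |16 − (13+1)| = |2| = 2 ≤ 2√13 ≈ 7.2111 ✓.


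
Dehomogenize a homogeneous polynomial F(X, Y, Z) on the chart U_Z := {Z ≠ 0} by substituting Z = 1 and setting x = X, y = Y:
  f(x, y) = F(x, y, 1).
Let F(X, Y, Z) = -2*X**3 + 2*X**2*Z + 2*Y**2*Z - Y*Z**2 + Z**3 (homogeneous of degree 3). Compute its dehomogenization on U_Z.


f(x, y) = -2*x**3 + 2*x**2 + 2*y**2 - y + 1

On U_Z we set Z = 1. Each monomial c·X^i·Y^j·Z^k in F becomes c·x^i·y^j·1^k = c·x^i·y^j.
Substituting Z = 1: F(X, Y, 1) = -2*x**3 + 2*x**2 + 2*y**2 - y + 1.
Note: deg(f) ≤ deg(F) = 3; strict inequality happens when F is divisible by Z (lost terms).


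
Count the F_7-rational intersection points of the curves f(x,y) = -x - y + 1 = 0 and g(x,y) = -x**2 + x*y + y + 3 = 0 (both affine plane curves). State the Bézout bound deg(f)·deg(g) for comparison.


Common zeros: {(3, 5), (4, 4)}; count = 2; Bézout bound = 2.

deg(f) = 1, deg(g) = 2, so Bézout bound = 2.
Scan x ∈ F_7. For each x, list the y ∈ F_7 with f(x, y) ≡ 0 and those with g(x, y) ≡ 0 (mod 7); the common zeros in that column are the intersection.
  x = 0: f ≡ 0 at y ∈ {1}; g ≡ 0 at y ∈ {4}; common: ∅.
  x = 1: f ≡ 0 at y ∈ {0}; g ≡ 0 at y ∈ {6}; common: ∅.
  x = 2: f ≡ 0 at y ∈ {6}; g ≡ 0 at y ∈ {5}; common: ∅.
  x = 3: f ≡ 0 at y ∈ {5}; g ≡ 0 at y ∈ {5}; common: {5}.
  x = 4: f ≡ 0 at y ∈ {4}; g ≡ 0 at y ∈ {4}; common: {4}.
  x = 5: f ≡ 0 at y ∈ {3}; g ≡ 0 at y ∈ {6}; common: ∅.
  x = 6: f ≡ 0 at y ∈ {2}; g ≡ 0 at y ∈ ∅; common: ∅.
Collecting: common zeros = {(3, 5), (4, 4)}, so the count is 2.
Comparison with the Bézout bound: 2 ≤ 2 = deg(f)·deg(g), as expected for curves with no common component (the bound is attained).


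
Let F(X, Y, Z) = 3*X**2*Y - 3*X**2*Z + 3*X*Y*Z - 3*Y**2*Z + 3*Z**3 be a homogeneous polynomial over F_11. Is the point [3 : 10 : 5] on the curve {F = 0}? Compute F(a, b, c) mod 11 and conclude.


F(3,10,5) ≡ 10 (mod 11); P is NOT on the curve.

Evaluate F(3, 10, 5) term-by-term (mod 11).
  3*X**2*Y ↦ 3·9·10·1 = 270
  -3*X**2*Z ↦ -3·9·1·5 = -135
  3*X*Y*Z ↦ 3·3·10·5 = 450
  -3*Y**2*Z ↦ -3·1·100·5 = -1500
  3*Z**3 ↦ 3·1·1·125 = 375
Sum: F(3, 10, 5) = (270) + (-135) + (450) + (-1500) + (375) = -540.
Reducing mod 11: -540 ≡ 10 (mod 11).
Since F(a, b, c) ≡ 10 ≠ 0 (mod 11), P does NOT lie on the curve.


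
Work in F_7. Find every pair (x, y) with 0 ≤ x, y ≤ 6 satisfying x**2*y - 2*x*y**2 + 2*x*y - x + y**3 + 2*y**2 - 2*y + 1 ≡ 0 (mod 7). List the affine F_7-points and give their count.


Affine F_7-points: {(1, 0), (3, 3), (4, 1), (6, 3)}; count = 4.

For each of the 49 pairs (x, y) ∈ F_7², evaluate f(x, y) mod 7. Record the zeros.
  x = 0: [0↦1, 1↦2, 2↦6, 3↦5, 4↦5, 5↦5, 6↦4]  zeros at y ∈ ∅
  x = 1: [0↦0, 1↦2, 2↦3, 3↦2, 4↦5, 5↦4, 6↦5]  zeros at y ∈ {0}
  x = 2: [0↦6, 1↦4, 2↦4, 3↦5, 4↦6, 5↦6, 6↦4]  zeros at y ∈ ∅
  x = 3: [0↦5, 1↦1, 2↦2, 3↦0, 4↦1, 5↦4, 6↦1]  zeros at y ∈ {3}
  x = 4: [0↦4, 1↦0, 2↦4, 3↦1, 4↦4, 5↦5, 6↦3]  zeros at y ∈ {1}
  x = 5: [0↦3, 1↦1, 2↦3, 3↦1, 4↦1, 5↦2, 6↦3]  zeros at y ∈ ∅
  x = 6: [0↦2, 1↦4, 2↦6, 3↦0, 4↦6, 5↦2, 6↦1]  zeros at y ∈ {3}
Collecting zeros: affine points = {(1, 0), (3, 3), (4, 1), (6, 3)}.
Total count |C(F_7)_aff| = 4.


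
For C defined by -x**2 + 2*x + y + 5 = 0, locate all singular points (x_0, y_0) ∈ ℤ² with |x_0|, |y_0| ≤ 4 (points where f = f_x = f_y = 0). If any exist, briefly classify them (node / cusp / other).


No singular points in the scanned grid; C is smooth there.

Compute partial derivatives:
  f_x = 2 - 2*x.
  f_y = 1.
f_y = 1 is a nonzero constant, so f_y never vanishes: no point (x, y) can satisfy f = f_x = f_y = 0. In particular no (x, y) ∈ {−4, ..., 4}² is singular; the curve is smooth.


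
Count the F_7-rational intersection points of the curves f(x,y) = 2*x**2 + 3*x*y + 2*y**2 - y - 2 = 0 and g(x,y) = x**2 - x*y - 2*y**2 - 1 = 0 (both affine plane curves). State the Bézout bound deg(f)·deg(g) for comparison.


Common zeros: {(1, 0), (6, 0)}; count = 2; Bézout bound = 4.

deg(f) = 2, deg(g) = 2, so Bézout bound = 4.
Scan x ∈ F_7. For each x, list the y ∈ F_7 with f(x, y) ≡ 0 and those with g(x, y) ≡ 0 (mod 7); the common zeros in that column are the intersection.
  x = 0: f ≡ 0 at y ∈ ∅; g ≡ 0 at y ∈ ∅; common: ∅.
  x = 1: f ≡ 0 at y ∈ {0, 6}; g ≡ 0 at y ∈ {0, 3}; common: {0}.
  x = 2: f ≡ 0 at y ∈ ∅; g ≡ 0 at y ∈ {3}; common: ∅.
  x = 3: f ≡ 0 at y ∈ ∅; g ≡ 0 at y ∈ ∅; common: ∅.
  x = 4: f ≡ 0 at y ∈ {6}; g ≡ 0 at y ∈ ∅; common: ∅.
  x = 5: f ≡ 0 at y ∈ {2, 5}; g ≡ 0 at y ∈ {4}; common: ∅.
  x = 6: f ≡ 0 at y ∈ {0, 2}; g ≡ 0 at y ∈ {0, 4}; common: {0}.
Collecting: common zeros = {(1, 0), (6, 0)}, so the count is 2.
Comparison with the Bézout bound: 2 ≤ 4 = deg(f)·deg(g), as expected for curves with no common component (the affine F_7-count falls short of the bound because intersections may lie at infinity, over extension fields, or carry multiplicity).


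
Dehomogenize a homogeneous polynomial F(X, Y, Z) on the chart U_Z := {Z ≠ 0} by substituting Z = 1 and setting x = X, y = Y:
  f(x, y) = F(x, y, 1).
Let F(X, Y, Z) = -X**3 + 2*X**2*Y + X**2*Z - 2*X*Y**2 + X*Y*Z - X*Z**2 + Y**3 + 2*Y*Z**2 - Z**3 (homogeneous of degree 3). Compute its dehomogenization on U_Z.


f(x, y) = -x**3 + 2*x**2*y + x**2 - 2*x*y**2 + x*y - x + y**3 + 2*y - 1

On U_Z we set Z = 1. Each monomial c·X^i·Y^j·Z^k in F becomes c·x^i·y^j·1^k = c·x^i·y^j.
Substituting Z = 1: F(X, Y, 1) = -x**3 + 2*x**2*y + x**2 - 2*x*y**2 + x*y - x + y**3 + 2*y - 1.
Note: deg(f) ≤ deg(F) = 3; strict inequality happens when F is divisible by Z (lost terms).


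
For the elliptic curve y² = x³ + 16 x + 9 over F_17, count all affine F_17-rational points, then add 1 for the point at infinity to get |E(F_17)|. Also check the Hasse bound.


Affine points = {(0, 3), (0, 14), (1, 3), (1, 14), (2, 7), (2, 10), (3, 4), (3, 13), (4, 1), (4, 16), (6, 7), (6, 10), (9, 7), (9, 10), (10, 8), (10, 9), (12, 5), (12, 12), (13, 0), (14, 6), (14, 11), (16, 3), (16, 14)}; affine count = 23; |E(F_17)| = 24.

Discriminant check: Δ ∝ 4a³ + 27b² = 4·16³ + 27·9² = 4·4096 + 27·81 ≡ 7 (mod 17). Nonzero ⇒ E is nonsingular.
For each x ∈ F_17, compute rhs = x³ + 16·x + 9 mod 17, then count y ∈ F_17 with y² ≡ rhs.
  x = 0: rhs = 9, matching y values: 3, 14 (2 points).
  x = 1: rhs = 9, matching y values: 3, 14 (2 points).
  x = 2: rhs = 15, matching y values: 7, 10 (2 points).
  x = 3: rhs = 16, matching y values: 4, 13 (2 points).
  x = 4: rhs = 1, matching y values: 1, 16 (2 points).
  x = 5: rhs = 10, matching y values: none (0 points).
  x = 6: rhs = 15, matching y values: 7, 10 (2 points).
  x = 7: rhs = 5, matching y values: none (0 points).
  x = 8: rhs = 3, matching y values: none (0 points).
  x = 9: rhs = 15, matching y values: 7, 10 (2 points).
  x = 10: rhs = 13, matching y values: 8, 9 (2 points).
  x = 11: rhs = 3, matching y values: none (0 points).
  x = 12: rhs = 8, matching y values: 5, 12 (2 points).
  x = 13: rhs = 0, matching y values: 0 (1 points).
  x = 14: rhs = 2, matching y values: 6, 11 (2 points).
  x = 15: rhs = 3, matching y values: none (0 points).
  x = 16: rhs = 9, matching y values: 3, 14 (2 points).
Total affine count: 23.
Full point count |E(F_17)| = 23 + 1 = 24.
Hasse bound: |24 − (17+1)| = |6| = 6 ≤ 2√17 ≈ 8.2462 ✓.


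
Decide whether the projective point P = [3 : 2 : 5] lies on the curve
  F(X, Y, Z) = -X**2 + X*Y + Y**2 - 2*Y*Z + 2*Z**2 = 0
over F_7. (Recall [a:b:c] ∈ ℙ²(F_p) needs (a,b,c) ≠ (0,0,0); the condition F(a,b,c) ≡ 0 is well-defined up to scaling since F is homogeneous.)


F(3,2,5) ≡ 3 (mod 7); P is NOT on the curve.

Evaluate F(3, 2, 5) term-by-term (mod 7).
  -X**2 ↦ -1·9·1·1 = -9
  X*Y ↦ 1·3·2·1 = 6
  Y**2 ↦ 1·1·4·1 = 4
  -2*Y*Z ↦ -2·1·2·5 = -20
  2*Z**2 ↦ 2·1·1·25 = 50
Sum: F(3, 2, 5) = (-9) + (6) + (4) + (-20) + (50) = 31.
Reducing mod 7: 31 ≡ 3 (mod 7).
Since F(a, b, c) ≡ 3 ≠ 0 (mod 7), P does NOT lie on the curve.


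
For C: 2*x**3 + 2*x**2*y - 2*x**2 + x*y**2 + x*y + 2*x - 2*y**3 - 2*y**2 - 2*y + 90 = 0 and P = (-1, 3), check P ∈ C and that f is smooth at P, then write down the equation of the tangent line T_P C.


Tangent line at P: 12*x - 73*y + 231 = 0.

Step 1: f(-1, 3) = 0, so P lies on C.
Step 2: partial derivatives
  f_x(x, y) = 6*x**2 + 4*x*y - 4*x + y**2 + y + 2, f_y(x, y) = 2*x**2 + 2*x*y + x - 6*y**2 - 4*y - 2.
  f_x(P) = 12, f_y(P) = -73 (gradient nonzero, so P is smooth).
Step 3: tangent line at P: 12·(x − -1) + -73·(y − 3) = 0.
Expanding: 12*x - 73*y + 231 = 0.


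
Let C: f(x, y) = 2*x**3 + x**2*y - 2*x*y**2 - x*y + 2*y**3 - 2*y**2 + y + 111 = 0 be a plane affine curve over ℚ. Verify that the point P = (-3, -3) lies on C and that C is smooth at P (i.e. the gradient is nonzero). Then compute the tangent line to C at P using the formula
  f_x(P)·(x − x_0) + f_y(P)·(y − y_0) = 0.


Tangent line at P: 57*x + 43*y + 300 = 0.

Step 1: f(-3, -3) = 0, so P lies on C.
Step 2: partial derivatives
  f_x(x, y) = 6*x**2 + 2*x*y - 2*y**2 - y, f_y(x, y) = x**2 - 4*x*y - x + 6*y**2 - 4*y + 1.
  f_x(P) = 57, f_y(P) = 43 (gradient nonzero, so P is smooth).
Step 3: tangent line at P: 57·(x − -3) + 43·(y − -3) = 0.
Expanding: 57*x + 43*y + 300 = 0.


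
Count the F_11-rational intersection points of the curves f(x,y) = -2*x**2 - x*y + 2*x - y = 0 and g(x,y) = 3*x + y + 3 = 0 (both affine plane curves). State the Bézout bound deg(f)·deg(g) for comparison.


Common zeros: ∅; count = 0; Bézout bound = 2.

deg(f) = 2, deg(g) = 1, so Bézout bound = 2.
Scan x ∈ F_11. For each x, list the y ∈ F_11 with f(x, y) ≡ 0 and those with g(x, y) ≡ 0 (mod 11); the common zeros in that column are the intersection.
  x = 0: f ≡ 0 at y ∈ {0}; g ≡ 0 at y ∈ {8}; common: ∅.
  x = 1: f ≡ 0 at y ∈ {0}; g ≡ 0 at y ∈ {5}; common: ∅.
  x = 2: f ≡ 0 at y ∈ {6}; g ≡ 0 at y ∈ {2}; common: ∅.
  x = 3: f ≡ 0 at y ∈ {8}; g ≡ 0 at y ∈ {10}; common: ∅.
  x = 4: f ≡ 0 at y ∈ {4}; g ≡ 0 at y ∈ {7}; common: ∅.
  x = 5: f ≡ 0 at y ∈ {8}; g ≡ 0 at y ∈ {4}; common: ∅.
  x = 6: f ≡ 0 at y ∈ {4}; g ≡ 0 at y ∈ {1}; common: ∅.
  x = 7: f ≡ 0 at y ∈ {6}; g ≡ 0 at y ∈ {9}; common: ∅.
  x = 8: f ≡ 0 at y ∈ {1}; g ≡ 0 at y ∈ {6}; common: ∅.
  x = 9: f ≡ 0 at y ∈ {1}; g ≡ 0 at y ∈ {3}; common: ∅.
  x = 10: f ≡ 0 at y ∈ ∅; g ≡ 0 at y ∈ {0}; common: ∅.
Collecting: common zeros = ∅, so the count is 0.
Comparison with the Bézout bound: 0 ≤ 2 = deg(f)·deg(g), as expected for curves with no common component (the affine F_11-count falls short of the bound because intersections may lie at infinity, over extension fields, or carry multiplicity).


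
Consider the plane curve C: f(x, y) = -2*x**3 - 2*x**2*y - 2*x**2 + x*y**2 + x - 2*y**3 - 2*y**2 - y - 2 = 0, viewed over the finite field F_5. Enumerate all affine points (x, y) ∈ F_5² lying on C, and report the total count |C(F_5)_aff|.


Affine F_5-points: {(1, 0), (2, 1), (2, 3)}; count = 3.

For each of the 25 pairs (x, y) ∈ F_5², evaluate f(x, y) mod 5. Record the zeros.
  x = 0: [0↦3, 1↦3, 2↦2, 3↦3, 4↦4]  zeros at y ∈ ∅
  x = 1: [0↦0, 1↦4, 2↦4, 3↦3, 4↦4]  zeros at y ∈ {0}
  x = 2: [0↦1, 1↦0, 2↦2, 3↦0, 4↦2]  zeros at y ∈ {1, 3}
  x = 3: [0↦4, 1↦4, 2↦4, 3↦2, 4↦1]  zeros at y ∈ ∅
  x = 4: [0↦2, 1↦4, 2↦3, 3↦2, 4↦4]  zeros at y ∈ ∅
Collecting zeros: affine points = {(1, 0), (2, 1), (2, 3)}.
Total count |C(F_5)_aff| = 3.


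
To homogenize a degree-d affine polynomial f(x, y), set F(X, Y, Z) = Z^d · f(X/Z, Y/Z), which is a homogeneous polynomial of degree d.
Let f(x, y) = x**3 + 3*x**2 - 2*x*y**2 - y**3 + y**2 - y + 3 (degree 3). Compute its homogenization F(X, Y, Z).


F(X, Y, Z) = X**3 + 3*X**2*Z - 2*X*Y**2 - Y**3 + Y**2*Z - Y*Z**2 + 3*Z**3

deg(f) = 3.
Substitute x = X/Z, y = Y/Z into f, then multiply by Z^3.
  monomial 1·x^3·y^0 ↦ 1·X^3·Y^0·Z^0.
  monomial 3·x^2·y^0 ↦ 3·X^2·Y^0·Z^1.
  monomial -2·x^1·y^2 ↦ -2·X^1·Y^2·Z^0.
  monomial -1·x^0·y^3 ↦ -1·X^0·Y^3·Z^0.
  monomial 1·x^0·y^2 ↦ 1·X^0·Y^2·Z^1.
  monomial -1·x^0·y^1 ↦ -1·X^0·Y^1·Z^2.
  monomial 3·x^0·y^0 ↦ 3·X^0·Y^0·Z^3.
Collecting: F(X, Y, Z) = X**3 + 3*X**2*Z - 2*X*Y**2 - Y**3 + Y**2*Z - Y*Z**2 + 3*Z**3.


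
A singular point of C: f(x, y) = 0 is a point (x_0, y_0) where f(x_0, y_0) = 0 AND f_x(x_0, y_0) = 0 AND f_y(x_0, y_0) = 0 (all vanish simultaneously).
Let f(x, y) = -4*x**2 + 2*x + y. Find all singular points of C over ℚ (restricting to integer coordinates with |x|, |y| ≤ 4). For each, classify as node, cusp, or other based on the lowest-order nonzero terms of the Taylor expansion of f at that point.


No singular points in the scanned grid; C is smooth there.

Compute partial derivatives:
  f_x = 2 - 8*x.
  f_y = 1.
f_y = 1 is a nonzero constant, so f_y never vanishes: no point (x, y) can satisfy f = f_x = f_y = 0. In particular no (x, y) ∈ {−4, ..., 4}² is singular; the curve is smooth.


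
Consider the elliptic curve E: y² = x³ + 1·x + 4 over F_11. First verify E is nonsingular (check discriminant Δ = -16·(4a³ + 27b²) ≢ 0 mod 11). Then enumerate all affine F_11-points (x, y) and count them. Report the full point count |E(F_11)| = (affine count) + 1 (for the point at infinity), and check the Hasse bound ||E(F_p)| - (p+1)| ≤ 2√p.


Affine points = {(0, 2), (0, 9), (2, 5), (2, 6), (3, 1), (3, 10), (9, 4), (9, 7)}; affine count = 8; |E(F_11)| = 9.

Discriminant check: Δ ∝ 4a³ + 27b² = 4·1³ + 27·4² = 4·1 + 27·16 ≡ 7 (mod 11). Nonzero ⇒ E is nonsingular.
For each x ∈ F_11, compute rhs = x³ + 1·x + 4 mod 11, then count y ∈ F_11 with y² ≡ rhs.
  x = 0: rhs = 4, matching y values: 2, 9 (2 points).
  x = 1: rhs = 6, matching y values: none (0 points).
  x = 2: rhs = 3, matching y values: 5, 6 (2 points).
  x = 3: rhs = 1, matching y values: 1, 10 (2 points).
  x = 4: rhs = 6, matching y values: none (0 points).
  x = 5: rhs = 2, matching y values: none (0 points).
  x = 6: rhs = 6, matching y values: none (0 points).
  x = 7: rhs = 2, matching y values: none (0 points).
  x = 8: rhs = 7, matching y values: none (0 points).
  x = 9: rhs = 5, matching y values: 4, 7 (2 points).
  x = 10: rhs = 2, matching y values: none (0 points).
Total affine count: 8.
Full point count |E(F_11)| = 8 + 1 = 9.
Hasse bound: |9 − (11+1)| = |-3| = 3 ≤ 2√11 ≈ 6.6332 ✓.


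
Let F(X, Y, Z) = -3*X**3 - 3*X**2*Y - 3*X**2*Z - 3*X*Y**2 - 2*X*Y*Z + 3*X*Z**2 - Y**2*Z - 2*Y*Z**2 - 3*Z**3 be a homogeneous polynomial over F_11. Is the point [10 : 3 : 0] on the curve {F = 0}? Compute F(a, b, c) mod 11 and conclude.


F(10,3,0) ≡ 10 (mod 11); P is NOT on the curve.

Evaluate F(10, 3, 0) term-by-term (mod 11).
  -3*X**3 ↦ -3·1000·1·1 = -3000
  -3*X**2*Y ↦ -3·100·3·1 = -900
  -3*X**2*Z ↦ -3·100·1·0 = 0
  -3*X*Y**2 ↦ -3·10·9·1 = -270
  -2*X*Y*Z ↦ -2·10·3·0 = 0
  3*X*Z**2 ↦ 3·10·1·0 = 0
  -Y**2*Z ↦ -1·1·9·0 = 0
  -2*Y*Z**2 ↦ -2·1·3·0 = 0
  -3*Z**3 ↦ -3·1·1·0 = 0
Sum: F(10, 3, 0) = (-3000) + (-900) + (0) + (-270) + (0) + (0) + (0) + (0) + (0) = -4170.
Reducing mod 11: -4170 ≡ 10 (mod 11).
Since F(a, b, c) ≡ 10 ≠ 0 (mod 11), P does NOT lie on the curve.


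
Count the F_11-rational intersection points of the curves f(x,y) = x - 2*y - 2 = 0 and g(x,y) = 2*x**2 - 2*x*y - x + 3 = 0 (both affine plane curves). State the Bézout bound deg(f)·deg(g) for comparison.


Common zeros: {(5, 7)}; count = 1; Bézout bound = 2.

deg(f) = 1, deg(g) = 2, so Bézout bound = 2.
Scan x ∈ F_11. For each x, list the y ∈ F_11 with f(x, y) ≡ 0 and those with g(x, y) ≡ 0 (mod 11); the common zeros in that column are the intersection.
  x = 0: f ≡ 0 at y ∈ {10}; g ≡ 0 at y ∈ ∅; common: ∅.
  x = 1: f ≡ 0 at y ∈ {5}; g ≡ 0 at y ∈ {2}; common: ∅.
  x = 2: f ≡ 0 at y ∈ {0}; g ≡ 0 at y ∈ {5}; common: ∅.
  x = 3: f ≡ 0 at y ∈ {6}; g ≡ 0 at y ∈ {3}; common: ∅.
  x = 4: f ≡ 0 at y ∈ {1}; g ≡ 0 at y ∈ {8}; common: ∅.
  x = 5: f ≡ 0 at y ∈ {7}; g ≡ 0 at y ∈ {7}; common: {7}.
  x = 6: f ≡ 0 at y ∈ {2}; g ≡ 0 at y ∈ {3}; common: ∅.
  x = 7: f ≡ 0 at y ∈ {8}; g ≡ 0 at y ∈ {2}; common: ∅.
  x = 8: f ≡ 0 at y ∈ {3}; g ≡ 0 at y ∈ {7}; common: ∅.
  x = 9: f ≡ 0 at y ∈ {9}; g ≡ 0 at y ∈ {5}; common: ∅.
  x = 10: f ≡ 0 at y ∈ {4}; g ≡ 0 at y ∈ {8}; common: ∅.
Collecting: common zeros = {(5, 7)}, so the count is 1.
Comparison with the Bézout bound: 1 ≤ 2 = deg(f)·deg(g), as expected for curves with no common component (the affine F_11-count falls short of the bound because intersections may lie at infinity, over extension fields, or carry multiplicity).
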